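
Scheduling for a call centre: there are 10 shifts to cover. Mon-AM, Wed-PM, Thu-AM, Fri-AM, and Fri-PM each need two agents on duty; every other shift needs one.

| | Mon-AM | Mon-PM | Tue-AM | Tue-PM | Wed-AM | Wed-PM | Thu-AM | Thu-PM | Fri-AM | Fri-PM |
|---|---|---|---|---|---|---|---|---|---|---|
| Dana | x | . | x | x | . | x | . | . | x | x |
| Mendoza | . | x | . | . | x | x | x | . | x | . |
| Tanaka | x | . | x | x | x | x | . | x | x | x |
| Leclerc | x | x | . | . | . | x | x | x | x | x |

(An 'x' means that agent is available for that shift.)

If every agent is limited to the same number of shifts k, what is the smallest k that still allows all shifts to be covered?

With 4 agents and 15 worker-slots to fill, someone must work at least ⌈15/4⌉ = 4 shifts, so k ≥ 4.
k = 4 works: Mon-AM→Dana+Tanaka, Mon-PM→Mendoza, Tue-AM→Dana, Tue-PM→Dana, Wed-AM→Mendoza, Wed-PM→Mendoza+Leclerc, Thu-AM→Mendoza+Leclerc, Thu-PM→Tanaka, Fri-AM→Tanaka+Leclerc, Fri-PM→Dana+Tanaka.
Loads: Dana 4, Mendoza 4, Tanaka 4, Leclerc 3 — all ≤ 4.

4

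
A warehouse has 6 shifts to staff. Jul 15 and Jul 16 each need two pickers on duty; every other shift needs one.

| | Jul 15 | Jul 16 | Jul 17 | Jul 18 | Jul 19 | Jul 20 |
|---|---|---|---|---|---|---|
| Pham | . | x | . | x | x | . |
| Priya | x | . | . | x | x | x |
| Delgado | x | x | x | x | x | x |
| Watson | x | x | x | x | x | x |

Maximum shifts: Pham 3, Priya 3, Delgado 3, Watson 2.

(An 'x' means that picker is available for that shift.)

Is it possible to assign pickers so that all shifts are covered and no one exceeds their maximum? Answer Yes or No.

Yes

One valid schedule: Jul 15→Priya+Delgado, Jul 16→Pham+Delgado, Jul 17→Delgado, Jul 18→Pham, Jul 19→Pham, Jul 20→Priya.
Loads: Pham 3/3, Priya 2/3, Delgado 3/3, Watson 0/2 — all within limits.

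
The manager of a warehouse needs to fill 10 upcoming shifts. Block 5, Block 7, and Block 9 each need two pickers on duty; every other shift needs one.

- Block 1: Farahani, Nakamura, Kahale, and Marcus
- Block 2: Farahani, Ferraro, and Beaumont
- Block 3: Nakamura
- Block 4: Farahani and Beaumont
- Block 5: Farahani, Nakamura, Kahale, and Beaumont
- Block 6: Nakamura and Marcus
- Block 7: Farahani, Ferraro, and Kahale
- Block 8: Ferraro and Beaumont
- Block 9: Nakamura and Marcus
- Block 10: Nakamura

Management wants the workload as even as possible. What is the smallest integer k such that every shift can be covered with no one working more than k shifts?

3

With 6 pickers and 13 worker-slots to fill, someone must work at least ⌈13/6⌉ = 3 shifts, so k ≥ 3.
k = 3 works: Block 1→Kahale, Block 2→Farahani, Block 3→Nakamura, Block 4→Farahani, Block 5→Kahale+Beaumont, Block 6→Marcus, Block 7→Farahani+Ferraro, Block 8→Ferraro, Block 9→Nakamura+Marcus, Block 10→Nakamura.
Loads: Farahani 3, Nakamura 3, Ferraro 2, Kahale 2, Beaumont 1, Marcus 2 — all ≤ 3.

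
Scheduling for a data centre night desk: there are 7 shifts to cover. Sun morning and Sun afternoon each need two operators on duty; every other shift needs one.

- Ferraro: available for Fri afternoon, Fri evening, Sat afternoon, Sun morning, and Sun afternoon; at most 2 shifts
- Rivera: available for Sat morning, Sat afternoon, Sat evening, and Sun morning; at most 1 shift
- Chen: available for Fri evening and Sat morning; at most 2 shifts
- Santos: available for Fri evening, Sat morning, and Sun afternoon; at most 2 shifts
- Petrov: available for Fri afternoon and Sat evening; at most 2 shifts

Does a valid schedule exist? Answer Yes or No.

No

Total capacity is 9 and 9 slots are needed, so capacity alone doesn't rule it out.
Shifts {Sat afternoon, Sun morning, Sun afternoon} need 5 worker-slots in total, but the operators available for any of those shifts (Ferraro, Rivera, and Santos) can supply at most 4 among them. So no valid schedule exists.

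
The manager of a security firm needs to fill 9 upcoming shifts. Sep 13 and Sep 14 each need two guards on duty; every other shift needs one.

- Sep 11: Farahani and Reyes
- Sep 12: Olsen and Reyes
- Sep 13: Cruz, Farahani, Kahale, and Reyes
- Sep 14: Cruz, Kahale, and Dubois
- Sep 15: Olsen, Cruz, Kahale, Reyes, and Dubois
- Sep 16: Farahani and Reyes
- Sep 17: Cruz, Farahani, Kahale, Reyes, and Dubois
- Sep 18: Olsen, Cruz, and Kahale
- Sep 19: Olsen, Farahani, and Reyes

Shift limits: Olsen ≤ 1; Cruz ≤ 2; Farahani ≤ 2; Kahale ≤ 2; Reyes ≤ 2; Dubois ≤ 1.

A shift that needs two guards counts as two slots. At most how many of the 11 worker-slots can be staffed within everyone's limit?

10

Total capacity across all guards is 1+2+2+2+2+1 = 10, and 11 slots are needed, so at most 10 can be filled.
An assignment achieving 10: Sep 11→Farahani, Sep 12→Olsen, Sep 13→Kahale+Reyes, Sep 14→Cruz+Kahale, Sep 15→Dubois, Sep 16→Farahani, Sep 18→Cruz, Sep 19→Reyes.
Loads: Olsen 1/1, Cruz 2/2, Farahani 2/2, Kahale 2/2, Reyes 2/2, Dubois 1/1.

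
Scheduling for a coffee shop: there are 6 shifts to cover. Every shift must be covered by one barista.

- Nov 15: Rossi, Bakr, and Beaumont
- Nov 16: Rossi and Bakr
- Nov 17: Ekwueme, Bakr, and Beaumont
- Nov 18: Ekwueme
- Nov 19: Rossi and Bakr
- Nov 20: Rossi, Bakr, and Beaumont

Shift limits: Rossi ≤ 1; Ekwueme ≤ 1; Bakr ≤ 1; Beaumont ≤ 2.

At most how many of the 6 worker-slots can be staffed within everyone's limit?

5

Total capacity across all baristas is 1+1+1+2 = 5, and 6 slots are needed, so at most 5 can be filled.
An assignment achieving 5: Nov 15→Beaumont, Nov 16→Rossi, Nov 17→Beaumont, Nov 18→Ekwueme, Nov 19→Bakr.
Loads: Rossi 1/1, Ekwueme 1/1, Bakr 1/1, Beaumont 2/2.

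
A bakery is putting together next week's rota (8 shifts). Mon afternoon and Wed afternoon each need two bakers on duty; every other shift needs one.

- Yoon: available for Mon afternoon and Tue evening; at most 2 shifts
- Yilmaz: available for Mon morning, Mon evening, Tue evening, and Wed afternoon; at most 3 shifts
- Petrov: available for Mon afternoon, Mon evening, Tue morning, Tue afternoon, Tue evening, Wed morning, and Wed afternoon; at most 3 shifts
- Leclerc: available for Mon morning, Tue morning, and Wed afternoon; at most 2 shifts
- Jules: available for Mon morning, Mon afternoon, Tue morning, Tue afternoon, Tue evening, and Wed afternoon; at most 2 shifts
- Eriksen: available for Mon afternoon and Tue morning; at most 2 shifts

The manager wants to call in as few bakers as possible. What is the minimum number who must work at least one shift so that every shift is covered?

10 slots to fill and no one can take more than 3, so at least ⌈10/3⌉ = 4 bakers are needed.
Yoon, Yilmaz, Petrov, and Leclerc alone can cover everything: Mon morning→Yilmaz, Mon afternoon→Yoon+Petrov, Mon evening→Yilmaz, Tue morning→Leclerc, Tue afternoon→Petrov, Tue evening→Yoon, Wed morning→Petrov, Wed afternoon→Yilmaz+Leclerc.

4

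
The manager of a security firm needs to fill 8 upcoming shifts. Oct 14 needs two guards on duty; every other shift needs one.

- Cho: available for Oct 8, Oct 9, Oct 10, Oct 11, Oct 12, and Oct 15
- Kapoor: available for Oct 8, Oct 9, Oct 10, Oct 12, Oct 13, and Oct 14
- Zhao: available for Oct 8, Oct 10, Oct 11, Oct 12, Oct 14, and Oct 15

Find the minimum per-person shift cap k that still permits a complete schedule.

With 3 guards and 9 worker-slots to fill, someone must work at least ⌈9/3⌉ = 3 shifts, so k ≥ 3.
k = 3 works: Oct 8→Kapoor, Oct 9→Cho, Oct 10→Zhao, Oct 11→Cho, Oct 12→Zhao, Oct 13→Kapoor, Oct 14→Kapoor+Zhao, Oct 15→Cho.
Loads: Cho 3, Kapoor 3, Zhao 3 — all ≤ 3.

3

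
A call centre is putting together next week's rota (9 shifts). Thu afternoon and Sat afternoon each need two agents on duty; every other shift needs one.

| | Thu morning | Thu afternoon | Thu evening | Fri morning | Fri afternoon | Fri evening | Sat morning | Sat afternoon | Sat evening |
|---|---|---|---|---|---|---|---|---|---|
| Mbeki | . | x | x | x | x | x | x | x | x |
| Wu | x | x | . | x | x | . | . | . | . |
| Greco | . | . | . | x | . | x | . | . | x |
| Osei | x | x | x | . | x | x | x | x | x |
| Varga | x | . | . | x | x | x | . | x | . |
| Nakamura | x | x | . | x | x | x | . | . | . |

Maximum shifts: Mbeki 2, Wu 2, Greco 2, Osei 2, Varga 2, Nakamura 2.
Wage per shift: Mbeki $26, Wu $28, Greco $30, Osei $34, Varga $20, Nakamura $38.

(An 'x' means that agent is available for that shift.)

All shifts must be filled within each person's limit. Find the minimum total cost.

$314

Picking the cheapest available agent for each shift independently would cost $258, but that ignores the shift limits.
An optimal schedule: Thu morning→Wu, Thu afternoon→Osei+Nakamura, Thu evening→Mbeki, Fri morning→Wu, Fri afternoon→Varga, Fri evening→Greco, Sat morning→Mbeki, Sat afternoon→Osei+Varga, Sat evening→Greco.
Total: 28 + 34 + 38 + 26 + 28 + 20 + 30 + 26 + 34 + 20 + 30 = $314.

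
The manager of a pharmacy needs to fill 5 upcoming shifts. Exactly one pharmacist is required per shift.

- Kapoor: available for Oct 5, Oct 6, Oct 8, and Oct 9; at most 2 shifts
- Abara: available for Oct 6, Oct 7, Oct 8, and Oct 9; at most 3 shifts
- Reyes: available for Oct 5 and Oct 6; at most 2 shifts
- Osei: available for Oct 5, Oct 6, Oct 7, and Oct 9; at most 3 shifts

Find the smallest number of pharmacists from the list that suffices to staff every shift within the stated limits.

2

5 slots to fill and no one can take more than 3, so at least ⌈5/3⌉ = 2 pharmacists are needed.
Kapoor and Abara alone can cover everything: Oct 5→Kapoor, Oct 6→Kapoor, Oct 7→Abara, Oct 8→Abara, Oct 9→Abara.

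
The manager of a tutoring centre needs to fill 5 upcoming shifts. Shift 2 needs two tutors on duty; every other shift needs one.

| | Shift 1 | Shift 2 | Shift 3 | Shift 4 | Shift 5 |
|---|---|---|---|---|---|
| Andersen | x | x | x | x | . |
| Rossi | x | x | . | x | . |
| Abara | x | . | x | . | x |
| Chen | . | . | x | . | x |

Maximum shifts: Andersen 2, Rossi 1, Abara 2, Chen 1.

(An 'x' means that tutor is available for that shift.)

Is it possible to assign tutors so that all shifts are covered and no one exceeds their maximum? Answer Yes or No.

Yes

Shift 2 can only be covered by Andersen and Rossi, so that assignment is forced.
One valid schedule: Shift 1→Abara, Shift 2→Andersen+Rossi, Shift 3→Chen, Shift 4→Andersen, Shift 5→Abara.
Loads: Andersen 2/2, Rossi 1/1, Abara 2/2, Chen 1/1 — all within limits.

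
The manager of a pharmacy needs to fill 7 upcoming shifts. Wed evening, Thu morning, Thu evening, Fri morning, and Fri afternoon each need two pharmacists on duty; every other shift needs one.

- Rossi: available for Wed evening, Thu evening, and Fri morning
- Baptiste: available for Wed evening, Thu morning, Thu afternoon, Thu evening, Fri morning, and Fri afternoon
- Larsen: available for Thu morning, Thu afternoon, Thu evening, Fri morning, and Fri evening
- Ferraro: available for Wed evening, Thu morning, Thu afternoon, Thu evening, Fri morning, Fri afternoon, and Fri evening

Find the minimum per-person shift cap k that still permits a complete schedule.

3

With 4 pharmacists and 12 worker-slots to fill, someone must work at least ⌈12/4⌉ = 3 shifts, so k ≥ 3.
k = 3 works: Wed evening→Rossi+Baptiste, Thu morning→Baptiste+Larsen, Thu afternoon→Larsen, Thu evening→Rossi+Ferraro, Fri morning→Rossi+Ferraro, Fri afternoon→Baptiste+Ferraro, Fri evening→Larsen.
Loads: Rossi 3, Baptiste 3, Larsen 3, Ferraro 3 — all ≤ 3.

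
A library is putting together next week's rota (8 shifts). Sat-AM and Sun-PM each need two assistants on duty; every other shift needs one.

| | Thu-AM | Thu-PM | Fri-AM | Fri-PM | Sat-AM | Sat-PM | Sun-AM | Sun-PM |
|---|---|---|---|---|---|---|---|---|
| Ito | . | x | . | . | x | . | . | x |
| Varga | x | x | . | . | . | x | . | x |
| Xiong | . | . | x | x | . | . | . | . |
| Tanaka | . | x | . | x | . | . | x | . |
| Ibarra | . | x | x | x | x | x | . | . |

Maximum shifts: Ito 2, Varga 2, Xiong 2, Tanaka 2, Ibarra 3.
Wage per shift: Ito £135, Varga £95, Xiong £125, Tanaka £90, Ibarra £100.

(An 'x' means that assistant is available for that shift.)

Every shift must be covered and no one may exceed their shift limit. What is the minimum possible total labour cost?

£1065

Thu-AM can only be covered by Varga, so that assignment is forced.
Sat-AM can only be covered by Ito and Ibarra, so that assignment is forced.
Sun-AM can only be covered by Tanaka, so that assignment is forced.
Picking the cheapest available assistant for each shift independently would cost £1025, but that ignores the shift limits.
An optimal schedule: Thu-AM→Varga, Thu-PM→Tanaka, Fri-AM→Ibarra, Fri-PM→Xiong, Sat-AM→Ibarra+Ito, Sat-PM→Ibarra, Sun-AM→Tanaka, Sun-PM→Varga+Ito.
Total: 95 + 90 + 100 + 125 + 100 + 135 + 100 + 90 + 95 + 135 = £1065.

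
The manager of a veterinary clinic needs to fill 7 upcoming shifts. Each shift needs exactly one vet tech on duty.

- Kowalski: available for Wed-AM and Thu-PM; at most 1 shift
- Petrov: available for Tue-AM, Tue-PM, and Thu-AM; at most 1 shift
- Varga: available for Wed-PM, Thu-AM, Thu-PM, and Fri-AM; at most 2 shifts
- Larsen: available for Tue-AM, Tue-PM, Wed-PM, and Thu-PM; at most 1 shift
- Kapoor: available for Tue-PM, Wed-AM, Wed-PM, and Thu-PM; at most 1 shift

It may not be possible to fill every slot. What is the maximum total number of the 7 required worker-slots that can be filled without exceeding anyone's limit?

Total capacity across all vet techs is 1+1+2+1+1 = 6, and 7 slots are needed, so at most 6 can be filled.
An assignment achieving 6: Tue-AM→Petrov, Tue-PM→Larsen, Wed-AM→Kowalski, Wed-PM→Kapoor, Thu-AM→Varga, Fri-AM→Varga.
Loads: Kowalski 1/1, Petrov 1/1, Varga 2/2, Larsen 1/1, Kapoor 1/1.

6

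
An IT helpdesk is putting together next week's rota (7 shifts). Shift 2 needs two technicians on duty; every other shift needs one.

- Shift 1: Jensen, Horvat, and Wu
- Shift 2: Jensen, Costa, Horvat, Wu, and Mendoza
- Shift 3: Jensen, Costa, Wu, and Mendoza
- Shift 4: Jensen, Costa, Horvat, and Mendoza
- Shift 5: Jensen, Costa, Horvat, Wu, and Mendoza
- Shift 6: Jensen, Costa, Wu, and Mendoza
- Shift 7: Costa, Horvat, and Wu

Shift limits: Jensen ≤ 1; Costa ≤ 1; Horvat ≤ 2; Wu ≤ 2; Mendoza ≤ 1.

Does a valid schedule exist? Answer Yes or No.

No

Total capacity is 1+1+2+2+1 = 7 but 8 worker-slots are needed — infeasible.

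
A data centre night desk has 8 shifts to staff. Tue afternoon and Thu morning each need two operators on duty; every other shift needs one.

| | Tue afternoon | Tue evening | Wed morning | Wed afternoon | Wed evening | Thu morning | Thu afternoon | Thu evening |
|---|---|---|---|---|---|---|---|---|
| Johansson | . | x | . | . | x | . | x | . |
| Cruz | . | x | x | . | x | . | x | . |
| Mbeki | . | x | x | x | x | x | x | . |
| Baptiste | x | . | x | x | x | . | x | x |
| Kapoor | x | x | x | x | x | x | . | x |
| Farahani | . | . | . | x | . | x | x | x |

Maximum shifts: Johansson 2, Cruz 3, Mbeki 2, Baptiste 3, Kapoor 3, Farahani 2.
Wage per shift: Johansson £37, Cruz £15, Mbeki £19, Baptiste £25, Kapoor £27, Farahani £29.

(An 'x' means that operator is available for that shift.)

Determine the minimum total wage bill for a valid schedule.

Tue afternoon can only be covered by Baptiste and Kapoor, so that assignment is forced.
Picking the cheapest available operator for each shift independently would cost £202, but that ignores the shift limits.
An optimal schedule: Tue afternoon→Baptiste+Kapoor, Tue evening→Cruz, Wed morning→Cruz, Wed afternoon→Mbeki, Wed evening→Cruz, Thu morning→Mbeki+Kapoor, Thu afternoon→Baptiste, Thu evening→Baptiste.
Total: 25 + 27 + 15 + 15 + 19 + 15 + 19 + 27 + 25 + 25 = £212.

£212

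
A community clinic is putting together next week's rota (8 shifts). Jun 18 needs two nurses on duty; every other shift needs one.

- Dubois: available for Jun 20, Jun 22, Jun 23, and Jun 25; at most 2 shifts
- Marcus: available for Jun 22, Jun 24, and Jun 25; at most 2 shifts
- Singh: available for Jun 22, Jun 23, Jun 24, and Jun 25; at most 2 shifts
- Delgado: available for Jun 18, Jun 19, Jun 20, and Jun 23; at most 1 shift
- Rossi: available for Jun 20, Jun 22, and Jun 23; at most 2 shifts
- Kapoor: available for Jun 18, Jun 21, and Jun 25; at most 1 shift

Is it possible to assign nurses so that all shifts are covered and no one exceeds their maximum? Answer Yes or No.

Total capacity is 10 and 9 slots are needed, so capacity alone doesn't rule it out.
Shifts {Jun 18, Jun 19} need 3 worker-slots in total, but the nurses available for any of those shifts (Delgado and Kapoor) can supply at most 2 among them. So no valid schedule exists.

No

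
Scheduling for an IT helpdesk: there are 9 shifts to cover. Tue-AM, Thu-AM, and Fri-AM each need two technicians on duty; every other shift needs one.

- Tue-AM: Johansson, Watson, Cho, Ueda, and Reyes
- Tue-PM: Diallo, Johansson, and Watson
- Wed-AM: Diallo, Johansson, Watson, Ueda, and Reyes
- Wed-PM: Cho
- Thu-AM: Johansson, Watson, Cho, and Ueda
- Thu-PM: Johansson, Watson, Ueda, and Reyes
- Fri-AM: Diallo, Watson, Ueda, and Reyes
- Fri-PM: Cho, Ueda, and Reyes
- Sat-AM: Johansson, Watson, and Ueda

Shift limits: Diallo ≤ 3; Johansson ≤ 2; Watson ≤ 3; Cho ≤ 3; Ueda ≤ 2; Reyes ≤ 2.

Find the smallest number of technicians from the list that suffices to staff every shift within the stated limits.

12 slots to fill and no one can take more than 3, so at least ⌈12/3⌉ = 4 technicians are needed.
Any 4 technicians together have capacity at most 3+3+3+2 = 11 < 12 slots, so 4 can never suffice.
Diallo, Johansson, Watson, Cho, and Ueda alone can cover everything: Tue-AM→Watson+Cho, Tue-PM→Diallo, Wed-AM→Diallo, Wed-PM→Cho, Thu-AM→Watson+Ueda, Thu-PM→Johansson, Fri-AM→Diallo+Watson, Fri-PM→Cho, Sat-AM→Johansson.

5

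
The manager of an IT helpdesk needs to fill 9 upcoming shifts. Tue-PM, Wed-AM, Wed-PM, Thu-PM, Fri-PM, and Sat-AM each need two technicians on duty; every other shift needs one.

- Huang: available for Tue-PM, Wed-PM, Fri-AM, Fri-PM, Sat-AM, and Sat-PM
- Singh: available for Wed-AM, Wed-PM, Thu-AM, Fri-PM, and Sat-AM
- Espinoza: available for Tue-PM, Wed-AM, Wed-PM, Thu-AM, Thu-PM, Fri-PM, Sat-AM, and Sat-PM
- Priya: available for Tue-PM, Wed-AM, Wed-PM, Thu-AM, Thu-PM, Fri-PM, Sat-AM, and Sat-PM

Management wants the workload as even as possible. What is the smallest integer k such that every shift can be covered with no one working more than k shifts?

With 4 technicians and 15 worker-slots to fill, someone must work at least ⌈15/4⌉ = 4 shifts, so k ≥ 4.
k = 4 works: Tue-PM→Huang+Espinoza, Wed-AM→Singh+Espinoza, Wed-PM→Huang+Singh, Thu-AM→Singh, Thu-PM→Espinoza+Priya, Fri-AM→Huang, Fri-PM→Singh+Priya, Sat-AM→Espinoza+Priya, Sat-PM→Huang.
Loads: Huang 4, Singh 4, Espinoza 4, Priya 3 — all ≤ 4.

4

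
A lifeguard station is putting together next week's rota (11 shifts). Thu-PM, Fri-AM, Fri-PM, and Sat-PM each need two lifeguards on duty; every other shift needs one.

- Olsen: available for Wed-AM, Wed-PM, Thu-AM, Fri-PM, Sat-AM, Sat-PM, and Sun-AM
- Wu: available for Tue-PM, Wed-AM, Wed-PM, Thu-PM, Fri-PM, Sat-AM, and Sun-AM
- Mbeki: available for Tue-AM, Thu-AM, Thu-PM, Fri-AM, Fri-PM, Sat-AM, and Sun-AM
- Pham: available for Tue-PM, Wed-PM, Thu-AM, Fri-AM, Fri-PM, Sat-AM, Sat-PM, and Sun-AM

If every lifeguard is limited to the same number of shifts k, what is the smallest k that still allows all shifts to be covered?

With 4 lifeguards and 15 worker-slots to fill, someone must work at least ⌈15/4⌉ = 4 shifts, so k ≥ 4.
k = 4 works: Tue-AM→Mbeki, Tue-PM→Wu, Wed-AM→Olsen, Wed-PM→Olsen, Thu-AM→Olsen, Thu-PM→Wu+Mbeki, Fri-AM→Mbeki+Pham, Fri-PM→Mbeki+Pham, Sat-AM→Wu, Sat-PM→Olsen+Pham, Sun-AM→Wu.
Loads: Olsen 4, Wu 4, Mbeki 4, Pham 3 — all ≤ 4.

4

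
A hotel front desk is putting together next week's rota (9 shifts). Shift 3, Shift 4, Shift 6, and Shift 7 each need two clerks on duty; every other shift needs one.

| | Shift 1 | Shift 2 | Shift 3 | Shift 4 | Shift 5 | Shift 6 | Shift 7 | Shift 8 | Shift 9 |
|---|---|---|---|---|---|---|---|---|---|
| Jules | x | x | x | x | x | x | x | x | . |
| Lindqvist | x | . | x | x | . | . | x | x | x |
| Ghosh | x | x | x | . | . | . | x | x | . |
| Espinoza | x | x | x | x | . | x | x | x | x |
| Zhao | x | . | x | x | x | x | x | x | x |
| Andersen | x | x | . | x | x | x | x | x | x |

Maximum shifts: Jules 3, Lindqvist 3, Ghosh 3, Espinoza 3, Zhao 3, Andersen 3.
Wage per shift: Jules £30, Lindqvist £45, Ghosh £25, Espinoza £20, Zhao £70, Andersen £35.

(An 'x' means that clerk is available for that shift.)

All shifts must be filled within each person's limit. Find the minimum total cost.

Picking the cheapest available clerk for each shift independently would cost £300, but that ignores the shift limits.
An optimal schedule: Shift 1→Espinoza, Shift 2→Espinoza, Shift 3→Ghosh+Jules, Shift 4→Andersen+Lindqvist, Shift 5→Jules, Shift 6→Jules+Andersen, Shift 7→Ghosh+Andersen, Shift 8→Ghosh, Shift 9→Espinoza.
Total: 20 + 20 + 25 + 30 + 35 + 45 + 30 + 30 + 35 + 25 + 35 + 25 + 20 = £375.

£375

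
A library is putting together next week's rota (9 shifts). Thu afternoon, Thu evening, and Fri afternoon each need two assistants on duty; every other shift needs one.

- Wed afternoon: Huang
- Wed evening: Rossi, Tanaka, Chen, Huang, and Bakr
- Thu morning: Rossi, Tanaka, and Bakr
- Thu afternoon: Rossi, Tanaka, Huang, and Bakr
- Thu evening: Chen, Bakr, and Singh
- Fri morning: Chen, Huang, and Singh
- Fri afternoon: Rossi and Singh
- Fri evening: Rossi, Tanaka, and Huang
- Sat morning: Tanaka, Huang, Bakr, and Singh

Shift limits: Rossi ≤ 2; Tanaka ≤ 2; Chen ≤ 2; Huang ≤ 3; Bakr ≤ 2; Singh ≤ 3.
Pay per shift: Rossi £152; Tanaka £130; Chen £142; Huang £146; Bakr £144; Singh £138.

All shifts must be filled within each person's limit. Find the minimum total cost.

Wed afternoon can only be covered by Huang, so that assignment is forced.
Fri afternoon can only be covered by Rossi and Singh, so that assignment is forced.
Picking the cheapest available assistant for each shift independently would cost £1648, but that ignores the shift limits.
An optimal schedule: Wed afternoon→Huang, Wed evening→Chen, Thu morning→Tanaka, Thu afternoon→Bakr+Huang, Thu evening→Singh+Chen, Fri morning→Singh, Fri afternoon→Singh+Rossi, Fri evening→Tanaka, Sat morning→Bakr.
Total: 146 + 142 + 130 + 144 + 146 + 138 + 142 + 138 + 138 + 152 + 130 + 144 = £1690.

£1690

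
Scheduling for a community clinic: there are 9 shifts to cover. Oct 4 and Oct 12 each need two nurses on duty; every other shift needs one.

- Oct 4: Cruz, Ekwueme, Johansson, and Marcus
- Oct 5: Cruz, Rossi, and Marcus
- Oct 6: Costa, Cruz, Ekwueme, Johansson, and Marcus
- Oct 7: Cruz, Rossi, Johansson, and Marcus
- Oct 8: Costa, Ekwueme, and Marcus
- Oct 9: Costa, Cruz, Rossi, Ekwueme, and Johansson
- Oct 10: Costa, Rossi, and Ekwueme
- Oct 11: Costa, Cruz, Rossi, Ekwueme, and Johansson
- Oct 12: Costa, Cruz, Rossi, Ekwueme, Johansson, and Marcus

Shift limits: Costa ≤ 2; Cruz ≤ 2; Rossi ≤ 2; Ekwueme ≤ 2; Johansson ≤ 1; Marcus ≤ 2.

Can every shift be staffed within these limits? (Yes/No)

One valid schedule: Oct 4→Ekwueme+Marcus, Oct 5→Cruz, Oct 6→Ekwueme, Oct 7→Cruz, Oct 8→Costa, Oct 9→Rossi, Oct 10→Costa, Oct 11→Rossi, Oct 12→Johansson+Marcus.
Loads: Costa 2/2, Cruz 2/2, Rossi 2/2, Ekwueme 2/2, Johansson 1/1, Marcus 2/2 — all within limits.

Yes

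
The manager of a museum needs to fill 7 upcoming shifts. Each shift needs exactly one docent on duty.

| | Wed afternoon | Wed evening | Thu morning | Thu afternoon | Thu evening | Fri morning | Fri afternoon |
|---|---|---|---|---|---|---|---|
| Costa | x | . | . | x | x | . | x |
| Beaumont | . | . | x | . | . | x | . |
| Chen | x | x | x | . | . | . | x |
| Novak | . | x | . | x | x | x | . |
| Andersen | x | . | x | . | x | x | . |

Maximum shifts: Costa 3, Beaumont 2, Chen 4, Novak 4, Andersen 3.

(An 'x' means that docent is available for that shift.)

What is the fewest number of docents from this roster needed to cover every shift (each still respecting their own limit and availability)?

7 slots to fill and no one can take more than 4, so at least ⌈7/4⌉ = 2 docents are needed.
Chen and Novak alone can cover everything: Wed afternoon→Chen, Wed evening→Chen, Thu morning→Chen, Thu afternoon→Novak, Thu evening→Novak, Fri morning→Novak, Fri afternoon→Chen.

2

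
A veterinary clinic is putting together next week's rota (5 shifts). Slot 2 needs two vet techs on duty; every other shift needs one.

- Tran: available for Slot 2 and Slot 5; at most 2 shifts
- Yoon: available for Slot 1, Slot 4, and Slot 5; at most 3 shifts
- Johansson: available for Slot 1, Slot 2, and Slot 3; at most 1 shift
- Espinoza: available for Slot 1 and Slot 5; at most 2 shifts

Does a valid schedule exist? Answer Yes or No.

Total capacity is 8 and 6 slots are needed, so capacity alone doesn't rule it out.
Shifts {Slot 2, Slot 3} need 3 worker-slots in total, but the vet techs available for any of those shifts (Tran and Johansson) can supply at most 2 among them. So no valid schedule exists.

No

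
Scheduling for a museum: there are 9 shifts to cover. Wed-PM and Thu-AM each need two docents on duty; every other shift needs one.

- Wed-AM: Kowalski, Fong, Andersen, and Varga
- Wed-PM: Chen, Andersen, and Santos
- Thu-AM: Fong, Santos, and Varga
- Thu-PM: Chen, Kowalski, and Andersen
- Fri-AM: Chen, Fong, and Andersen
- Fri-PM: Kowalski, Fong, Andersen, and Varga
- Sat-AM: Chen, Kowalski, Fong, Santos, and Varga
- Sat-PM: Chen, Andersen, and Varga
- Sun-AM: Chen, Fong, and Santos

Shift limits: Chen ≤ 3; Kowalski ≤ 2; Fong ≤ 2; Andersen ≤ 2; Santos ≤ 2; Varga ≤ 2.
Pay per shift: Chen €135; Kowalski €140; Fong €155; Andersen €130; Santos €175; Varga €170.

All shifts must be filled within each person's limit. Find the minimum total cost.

Picking the cheapest available docent for each shift independently would cost €1510, but that ignores the shift limits.
An optimal schedule: Wed-AM→Kowalski, Wed-PM→Andersen+Chen, Thu-AM→Fong+Varga, Thu-PM→Andersen, Fri-AM→Chen, Fri-PM→Kowalski, Sat-AM→Varga, Sat-PM→Chen, Sun-AM→Fong.
Total: 140 + 130 + 135 + 155 + 170 + 130 + 135 + 140 + 170 + 135 + 155 = €1595.

€1595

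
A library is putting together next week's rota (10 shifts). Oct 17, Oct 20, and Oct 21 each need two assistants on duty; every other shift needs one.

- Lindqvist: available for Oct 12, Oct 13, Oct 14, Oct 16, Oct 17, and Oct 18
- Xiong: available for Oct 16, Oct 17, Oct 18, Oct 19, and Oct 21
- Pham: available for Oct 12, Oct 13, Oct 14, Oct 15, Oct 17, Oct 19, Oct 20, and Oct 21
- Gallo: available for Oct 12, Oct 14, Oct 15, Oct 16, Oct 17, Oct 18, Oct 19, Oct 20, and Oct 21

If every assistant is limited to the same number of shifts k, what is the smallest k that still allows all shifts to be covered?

With 4 assistants and 13 worker-slots to fill, someone must work at least ⌈13/4⌉ = 4 shifts, so k ≥ 4.
k = 4 works: Oct 12→Lindqvist, Oct 13→Lindqvist, Oct 14→Lindqvist, Oct 15→Pham, Oct 16→Lindqvist, Oct 17→Xiong+Pham, Oct 18→Xiong, Oct 19→Xiong, Oct 20→Pham+Gallo, Oct 21→Xiong+Pham.
Loads: Lindqvist 4, Xiong 4, Pham 4, Gallo 1 — all ≤ 4.

4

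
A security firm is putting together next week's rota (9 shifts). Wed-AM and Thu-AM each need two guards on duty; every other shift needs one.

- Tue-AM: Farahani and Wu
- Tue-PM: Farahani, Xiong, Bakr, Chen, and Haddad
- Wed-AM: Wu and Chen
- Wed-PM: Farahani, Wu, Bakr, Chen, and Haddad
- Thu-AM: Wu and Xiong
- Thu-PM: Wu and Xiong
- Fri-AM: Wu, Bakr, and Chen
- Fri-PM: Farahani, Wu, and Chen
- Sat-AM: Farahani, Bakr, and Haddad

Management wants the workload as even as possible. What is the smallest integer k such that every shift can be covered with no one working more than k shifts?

With 6 guards and 11 worker-slots to fill, someone must work at least ⌈11/6⌉ = 2 shifts, so k ≥ 2.
k = 2 works: Tue-AM→Farahani, Tue-PM→Chen, Wed-AM→Wu+Chen, Wed-PM→Haddad, Thu-AM→Wu+Xiong, Thu-PM→Xiong, Fri-AM→Bakr, Fri-PM→Farahani, Sat-AM→Bakr.
Loads: Farahani 2, Wu 2, Xiong 2, Bakr 2, Chen 2, Haddad 1 — all ≤ 2.

2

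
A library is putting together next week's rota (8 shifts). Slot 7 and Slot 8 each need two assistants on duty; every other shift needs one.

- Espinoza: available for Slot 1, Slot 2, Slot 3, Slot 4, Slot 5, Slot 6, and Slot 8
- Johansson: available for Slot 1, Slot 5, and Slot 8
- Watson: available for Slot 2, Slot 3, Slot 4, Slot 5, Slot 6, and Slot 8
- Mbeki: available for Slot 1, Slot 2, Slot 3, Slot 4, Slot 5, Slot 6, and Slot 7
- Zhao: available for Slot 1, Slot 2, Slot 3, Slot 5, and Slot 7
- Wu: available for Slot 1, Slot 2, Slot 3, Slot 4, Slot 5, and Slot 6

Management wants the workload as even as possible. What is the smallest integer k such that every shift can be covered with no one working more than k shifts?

With 6 assistants and 10 worker-slots to fill, someone must work at least ⌈10/6⌉ = 2 shifts, so k ≥ 2.
k = 2 works: Slot 1→Johansson, Slot 2→Watson, Slot 3→Mbeki, Slot 4→Espinoza, Slot 5→Zhao, Slot 6→Watson, Slot 7→Mbeki+Zhao, Slot 8→Espinoza+Johansson.
Loads: Espinoza 2, Johansson 2, Watson 2, Mbeki 2, Zhao 2, Wu 0 — all ≤ 2.

2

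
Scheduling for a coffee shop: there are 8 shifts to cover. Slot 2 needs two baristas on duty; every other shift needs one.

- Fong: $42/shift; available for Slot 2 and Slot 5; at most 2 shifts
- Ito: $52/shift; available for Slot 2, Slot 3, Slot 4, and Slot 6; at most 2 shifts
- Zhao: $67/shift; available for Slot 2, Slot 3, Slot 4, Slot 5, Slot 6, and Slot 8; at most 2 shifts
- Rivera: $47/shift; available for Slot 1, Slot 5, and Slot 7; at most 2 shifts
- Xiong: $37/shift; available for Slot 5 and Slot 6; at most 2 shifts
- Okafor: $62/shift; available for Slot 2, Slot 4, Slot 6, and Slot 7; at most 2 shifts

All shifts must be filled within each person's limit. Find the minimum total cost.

$443

Slot 1 can only be covered by Rivera, so that assignment is forced.
Slot 8 can only be covered by Zhao, so that assignment is forced.
Picking the cheapest available barista for each shift independently would cost $433, but that ignores the shift limits.
An optimal schedule: Slot 1→Rivera, Slot 2→Fong+Okafor, Slot 3→Ito, Slot 4→Ito, Slot 5→Xiong, Slot 6→Xiong, Slot 7→Rivera, Slot 8→Zhao.
Total: 47 + 42 + 62 + 52 + 52 + 37 + 37 + 47 + 67 = $443.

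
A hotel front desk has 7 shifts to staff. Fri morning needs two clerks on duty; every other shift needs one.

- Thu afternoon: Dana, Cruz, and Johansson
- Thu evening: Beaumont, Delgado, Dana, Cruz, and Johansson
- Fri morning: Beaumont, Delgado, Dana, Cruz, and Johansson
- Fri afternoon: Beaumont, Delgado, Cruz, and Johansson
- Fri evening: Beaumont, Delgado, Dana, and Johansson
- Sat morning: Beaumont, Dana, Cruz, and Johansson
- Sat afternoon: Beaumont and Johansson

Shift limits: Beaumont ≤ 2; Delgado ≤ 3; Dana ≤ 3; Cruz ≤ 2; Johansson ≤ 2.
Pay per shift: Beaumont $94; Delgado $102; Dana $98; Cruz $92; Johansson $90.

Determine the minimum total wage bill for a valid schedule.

Picking the cheapest available clerk for each shift independently would cost $722, but that ignores the shift limits.
An optimal schedule: Thu afternoon→Johansson, Thu evening→Dana, Fri morning→Beaumont+Dana, Fri afternoon→Cruz, Fri evening→Beaumont, Sat morning→Cruz, Sat afternoon→Johansson.
Total: 90 + 98 + 94 + 98 + 92 + 94 + 92 + 90 = $748.

$748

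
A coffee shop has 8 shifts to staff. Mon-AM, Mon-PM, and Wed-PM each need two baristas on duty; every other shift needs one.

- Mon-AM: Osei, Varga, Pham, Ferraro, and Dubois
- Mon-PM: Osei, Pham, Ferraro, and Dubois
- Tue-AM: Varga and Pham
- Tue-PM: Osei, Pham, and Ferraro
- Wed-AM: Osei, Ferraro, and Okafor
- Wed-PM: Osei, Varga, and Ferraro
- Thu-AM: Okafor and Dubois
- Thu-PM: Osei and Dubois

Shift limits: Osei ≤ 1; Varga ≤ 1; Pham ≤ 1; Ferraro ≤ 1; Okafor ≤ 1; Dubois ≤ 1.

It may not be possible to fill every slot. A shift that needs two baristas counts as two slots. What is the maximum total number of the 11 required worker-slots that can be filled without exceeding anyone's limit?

Total capacity across all baristas is 1+1+1+1+1+1 = 6, and 11 slots are needed, so at most 6 can be filled.
An assignment achieving 6: Mon-PM→Dubois, Tue-AM→Varga, Tue-PM→Pham, Wed-AM→Ferraro, Thu-AM→Okafor, Thu-PM→Osei.
Loads: Osei 1/1, Varga 1/1, Pham 1/1, Ferraro 1/1, Okafor 1/1, Dubois 1/1.

6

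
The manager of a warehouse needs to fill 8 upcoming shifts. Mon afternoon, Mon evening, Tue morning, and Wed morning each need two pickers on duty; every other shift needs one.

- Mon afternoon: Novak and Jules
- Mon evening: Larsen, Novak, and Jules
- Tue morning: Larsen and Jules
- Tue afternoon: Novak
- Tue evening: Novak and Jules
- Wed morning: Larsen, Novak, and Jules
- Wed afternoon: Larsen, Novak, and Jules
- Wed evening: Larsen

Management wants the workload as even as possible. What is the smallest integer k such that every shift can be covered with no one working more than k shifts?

4

With 3 pickers and 12 worker-slots to fill, someone must work at least ⌈12/3⌉ = 4 shifts, so k ≥ 4.
k = 4 works: Mon afternoon→Novak+Jules, Mon evening→Larsen+Novak, Tue morning→Larsen+Jules, Tue afternoon→Novak, Tue evening→Novak, Wed morning→Larsen+Jules, Wed afternoon→Jules, Wed evening→Larsen.
Loads: Larsen 4, Novak 4, Jules 4 — all ≤ 4.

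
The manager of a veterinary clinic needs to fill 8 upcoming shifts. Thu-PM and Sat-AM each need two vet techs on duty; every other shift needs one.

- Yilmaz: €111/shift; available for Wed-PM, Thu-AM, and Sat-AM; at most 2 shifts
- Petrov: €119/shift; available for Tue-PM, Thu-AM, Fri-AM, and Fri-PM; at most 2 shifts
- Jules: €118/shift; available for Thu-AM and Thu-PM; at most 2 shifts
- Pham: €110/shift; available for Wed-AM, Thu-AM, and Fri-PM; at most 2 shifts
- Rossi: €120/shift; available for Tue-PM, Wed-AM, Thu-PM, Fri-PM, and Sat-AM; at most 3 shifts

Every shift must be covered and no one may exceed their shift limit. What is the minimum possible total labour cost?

€1156

Wed-PM can only be covered by Yilmaz, so that assignment is forced.
Thu-PM can only be covered by Jules and Rossi, so that assignment is forced.
Fri-AM can only be covered by Petrov, so that assignment is forced.
Picking the cheapest available vet tech for each shift independently would cost €1148, but that ignores the shift limits.
An optimal schedule: Tue-PM→Petrov, Wed-AM→Pham, Wed-PM→Yilmaz, Thu-AM→Jules, Thu-PM→Jules+Rossi, Fri-AM→Petrov, Fri-PM→Pham, Sat-AM→Yilmaz+Rossi.
Total: 119 + 110 + 111 + 118 + 118 + 120 + 119 + 110 + 111 + 120 = €1156.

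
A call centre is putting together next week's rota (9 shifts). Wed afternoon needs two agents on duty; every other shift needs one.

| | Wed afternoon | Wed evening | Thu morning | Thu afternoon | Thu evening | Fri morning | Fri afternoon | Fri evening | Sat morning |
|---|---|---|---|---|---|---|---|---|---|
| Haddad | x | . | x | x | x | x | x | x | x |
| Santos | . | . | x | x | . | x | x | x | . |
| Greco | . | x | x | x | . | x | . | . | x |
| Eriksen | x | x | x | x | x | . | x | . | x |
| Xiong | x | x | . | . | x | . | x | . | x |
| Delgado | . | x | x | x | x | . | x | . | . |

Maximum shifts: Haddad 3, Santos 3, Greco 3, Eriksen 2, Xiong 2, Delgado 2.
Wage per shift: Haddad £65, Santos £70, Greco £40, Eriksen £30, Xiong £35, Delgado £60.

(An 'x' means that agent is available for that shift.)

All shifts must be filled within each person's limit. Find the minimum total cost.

£435

Picking the cheapest available agent for each shift independently would cost £350, but that ignores the shift limits.
An optimal schedule: Wed afternoon→Eriksen+Xiong, Wed evening→Eriksen, Thu morning→Greco, Thu afternoon→Delgado, Thu evening→Xiong, Fri morning→Greco, Fri afternoon→Delgado, Fri evening→Haddad, Sat morning→Greco.
Total: 30 + 35 + 30 + 40 + 60 + 35 + 40 + 60 + 65 + 40 = £435.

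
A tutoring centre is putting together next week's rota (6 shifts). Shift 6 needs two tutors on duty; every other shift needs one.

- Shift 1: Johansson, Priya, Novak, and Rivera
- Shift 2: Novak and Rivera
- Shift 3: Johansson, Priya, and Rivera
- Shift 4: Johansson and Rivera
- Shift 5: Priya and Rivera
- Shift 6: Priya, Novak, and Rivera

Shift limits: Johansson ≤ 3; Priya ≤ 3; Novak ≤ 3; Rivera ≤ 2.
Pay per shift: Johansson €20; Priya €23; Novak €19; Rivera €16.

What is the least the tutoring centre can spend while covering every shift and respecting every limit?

Picking the cheapest available tutor for each shift independently would cost €115, but that ignores the shift limits.
An optimal schedule: Shift 1→Novak, Shift 2→Novak, Shift 3→Johansson, Shift 4→Johansson, Shift 5→Rivera, Shift 6→Rivera+Novak.
Total: 19 + 19 + 20 + 20 + 16 + 16 + 19 = €129.

€129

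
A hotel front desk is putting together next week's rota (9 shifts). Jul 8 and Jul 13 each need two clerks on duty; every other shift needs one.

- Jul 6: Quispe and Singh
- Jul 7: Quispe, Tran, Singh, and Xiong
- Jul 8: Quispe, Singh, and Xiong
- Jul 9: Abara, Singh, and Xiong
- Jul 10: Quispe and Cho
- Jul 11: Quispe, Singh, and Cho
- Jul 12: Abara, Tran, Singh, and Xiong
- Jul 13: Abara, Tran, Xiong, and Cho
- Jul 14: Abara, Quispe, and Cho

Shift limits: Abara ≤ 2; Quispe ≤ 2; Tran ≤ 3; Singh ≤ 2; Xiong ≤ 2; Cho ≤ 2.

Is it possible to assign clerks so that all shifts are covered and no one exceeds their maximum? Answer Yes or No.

One valid schedule: Jul 6→Quispe, Jul 7→Tran, Jul 8→Singh+Xiong, Jul 9→Abara, Jul 10→Quispe, Jul 11→Singh, Jul 12→Tran, Jul 13→Tran+Xiong, Jul 14→Abara.
Loads: Abara 2/2, Quispe 2/2, Tran 3/3, Singh 2/2, Xiong 2/2, Cho 0/2 — all within limits.

Yes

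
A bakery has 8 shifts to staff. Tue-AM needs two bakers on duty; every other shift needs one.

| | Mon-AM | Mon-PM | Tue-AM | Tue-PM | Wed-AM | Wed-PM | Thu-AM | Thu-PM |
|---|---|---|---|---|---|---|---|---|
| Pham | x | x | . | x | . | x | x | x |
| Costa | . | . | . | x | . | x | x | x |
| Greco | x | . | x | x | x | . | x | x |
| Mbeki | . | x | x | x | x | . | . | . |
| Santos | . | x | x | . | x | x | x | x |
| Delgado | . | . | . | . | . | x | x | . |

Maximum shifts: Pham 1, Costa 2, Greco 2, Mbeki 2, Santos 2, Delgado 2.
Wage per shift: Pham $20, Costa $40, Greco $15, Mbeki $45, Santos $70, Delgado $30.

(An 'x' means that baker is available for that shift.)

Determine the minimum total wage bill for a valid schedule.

$280

Picking the cheapest available baker for each shift independently would cost $175, but that ignores the shift limits.
An optimal schedule: Mon-AM→Greco, Mon-PM→Pham, Tue-AM→Greco+Mbeki, Tue-PM→Costa, Wed-AM→Mbeki, Wed-PM→Delgado, Thu-AM→Delgado, Thu-PM→Costa.
Total: 15 + 20 + 15 + 45 + 40 + 45 + 30 + 30 + 40 = $280.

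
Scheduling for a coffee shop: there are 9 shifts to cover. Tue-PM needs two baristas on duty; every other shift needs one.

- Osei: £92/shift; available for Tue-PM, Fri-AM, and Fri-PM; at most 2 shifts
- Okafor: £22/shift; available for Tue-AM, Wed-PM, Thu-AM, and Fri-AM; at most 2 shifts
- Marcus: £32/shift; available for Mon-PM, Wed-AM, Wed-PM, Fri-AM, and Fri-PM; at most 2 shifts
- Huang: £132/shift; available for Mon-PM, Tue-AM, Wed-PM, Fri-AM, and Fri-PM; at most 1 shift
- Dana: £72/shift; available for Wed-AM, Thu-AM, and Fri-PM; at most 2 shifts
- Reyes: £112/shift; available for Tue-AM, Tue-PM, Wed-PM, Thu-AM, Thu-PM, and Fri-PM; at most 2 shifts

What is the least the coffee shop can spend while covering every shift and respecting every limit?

£660

Tue-PM can only be covered by Osei and Reyes, so that assignment is forced.
Thu-PM can only be covered by Reyes, so that assignment is forced.
Picking the cheapest available barista for each shift independently would cost £500, but that ignores the shift limits.
An optimal schedule: Mon-PM→Marcus, Tue-AM→Okafor, Tue-PM→Osei+Reyes, Wed-AM→Marcus, Wed-PM→Okafor, Thu-AM→Dana, Thu-PM→Reyes, Fri-AM→Osei, Fri-PM→Dana.
Total: 32 + 22 + 92 + 112 + 32 + 22 + 72 + 112 + 92 + 72 = £660.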